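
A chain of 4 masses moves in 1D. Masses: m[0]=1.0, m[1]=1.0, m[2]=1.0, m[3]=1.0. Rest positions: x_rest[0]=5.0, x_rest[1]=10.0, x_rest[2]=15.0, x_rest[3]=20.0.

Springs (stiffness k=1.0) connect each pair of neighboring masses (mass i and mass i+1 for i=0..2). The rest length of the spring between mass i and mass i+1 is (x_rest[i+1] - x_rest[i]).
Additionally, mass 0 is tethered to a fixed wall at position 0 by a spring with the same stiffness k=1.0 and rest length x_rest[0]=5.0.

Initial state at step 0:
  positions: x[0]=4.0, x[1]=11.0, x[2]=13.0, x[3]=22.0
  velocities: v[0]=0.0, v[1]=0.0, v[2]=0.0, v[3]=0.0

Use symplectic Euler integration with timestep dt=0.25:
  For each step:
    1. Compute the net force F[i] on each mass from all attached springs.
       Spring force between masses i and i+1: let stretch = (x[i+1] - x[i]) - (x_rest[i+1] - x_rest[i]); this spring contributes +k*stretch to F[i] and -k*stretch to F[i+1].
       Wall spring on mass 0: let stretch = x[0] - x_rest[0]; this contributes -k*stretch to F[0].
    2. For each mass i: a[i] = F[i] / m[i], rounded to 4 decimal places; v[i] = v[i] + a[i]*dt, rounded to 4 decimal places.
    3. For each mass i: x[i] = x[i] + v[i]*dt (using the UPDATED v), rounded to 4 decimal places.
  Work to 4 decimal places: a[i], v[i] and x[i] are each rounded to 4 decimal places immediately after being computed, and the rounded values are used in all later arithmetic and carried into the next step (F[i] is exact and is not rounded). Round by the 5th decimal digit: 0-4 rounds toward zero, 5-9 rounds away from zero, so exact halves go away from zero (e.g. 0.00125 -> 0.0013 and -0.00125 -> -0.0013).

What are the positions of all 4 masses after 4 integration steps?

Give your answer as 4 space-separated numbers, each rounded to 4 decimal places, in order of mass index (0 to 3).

Answer: 5.2998 8.9244 16.1550 20.0882

Derivation:
Step 0: x=[4.0000 11.0000 13.0000 22.0000] v=[0.0000 0.0000 0.0000 0.0000]
Step 1: x=[4.1875 10.6875 13.4375 21.7500] v=[0.7500 -1.2500 1.7500 -1.0000]
Step 2: x=[4.5195 10.1406 14.2227 21.2930] v=[1.3281 -2.1875 3.1406 -1.8281]
Step 3: x=[4.9204 9.4975 15.1946 20.7066] v=[1.6035 -2.5723 3.8877 -2.3457]
Step 4: x=[5.2998 8.9244 16.1550 20.0882] v=[1.5177 -2.2923 3.8414 -2.4737]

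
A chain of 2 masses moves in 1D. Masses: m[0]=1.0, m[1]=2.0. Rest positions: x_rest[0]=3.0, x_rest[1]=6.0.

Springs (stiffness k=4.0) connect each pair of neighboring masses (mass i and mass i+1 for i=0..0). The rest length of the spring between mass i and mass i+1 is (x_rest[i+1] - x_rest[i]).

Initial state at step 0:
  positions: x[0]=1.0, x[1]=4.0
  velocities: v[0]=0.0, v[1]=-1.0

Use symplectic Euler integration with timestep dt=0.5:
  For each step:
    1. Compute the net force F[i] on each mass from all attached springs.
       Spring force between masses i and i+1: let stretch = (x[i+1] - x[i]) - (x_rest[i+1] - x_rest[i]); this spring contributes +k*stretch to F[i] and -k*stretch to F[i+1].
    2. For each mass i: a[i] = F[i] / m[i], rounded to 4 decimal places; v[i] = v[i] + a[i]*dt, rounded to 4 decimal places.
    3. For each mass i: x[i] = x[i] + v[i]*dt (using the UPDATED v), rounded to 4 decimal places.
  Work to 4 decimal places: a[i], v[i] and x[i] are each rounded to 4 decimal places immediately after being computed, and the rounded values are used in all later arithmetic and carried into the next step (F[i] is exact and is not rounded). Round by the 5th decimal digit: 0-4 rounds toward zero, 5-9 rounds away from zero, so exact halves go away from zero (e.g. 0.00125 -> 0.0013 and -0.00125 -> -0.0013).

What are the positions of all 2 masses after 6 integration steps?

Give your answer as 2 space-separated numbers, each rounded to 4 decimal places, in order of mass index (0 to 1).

Answer: -0.6562 1.8282

Derivation:
Step 0: x=[1.0000 4.0000] v=[0.0000 -1.0000]
Step 1: x=[1.0000 3.5000] v=[0.0000 -1.0000]
Step 2: x=[0.5000 3.2500] v=[-1.0000 -0.5000]
Step 3: x=[-0.2500 3.1250] v=[-1.5000 -0.2500]
Step 4: x=[-0.6250 2.8125] v=[-0.7500 -0.6250]
Step 5: x=[-0.5625 2.2813] v=[0.1250 -1.0625]
Step 6: x=[-0.6562 1.8282] v=[-0.1874 -0.9063]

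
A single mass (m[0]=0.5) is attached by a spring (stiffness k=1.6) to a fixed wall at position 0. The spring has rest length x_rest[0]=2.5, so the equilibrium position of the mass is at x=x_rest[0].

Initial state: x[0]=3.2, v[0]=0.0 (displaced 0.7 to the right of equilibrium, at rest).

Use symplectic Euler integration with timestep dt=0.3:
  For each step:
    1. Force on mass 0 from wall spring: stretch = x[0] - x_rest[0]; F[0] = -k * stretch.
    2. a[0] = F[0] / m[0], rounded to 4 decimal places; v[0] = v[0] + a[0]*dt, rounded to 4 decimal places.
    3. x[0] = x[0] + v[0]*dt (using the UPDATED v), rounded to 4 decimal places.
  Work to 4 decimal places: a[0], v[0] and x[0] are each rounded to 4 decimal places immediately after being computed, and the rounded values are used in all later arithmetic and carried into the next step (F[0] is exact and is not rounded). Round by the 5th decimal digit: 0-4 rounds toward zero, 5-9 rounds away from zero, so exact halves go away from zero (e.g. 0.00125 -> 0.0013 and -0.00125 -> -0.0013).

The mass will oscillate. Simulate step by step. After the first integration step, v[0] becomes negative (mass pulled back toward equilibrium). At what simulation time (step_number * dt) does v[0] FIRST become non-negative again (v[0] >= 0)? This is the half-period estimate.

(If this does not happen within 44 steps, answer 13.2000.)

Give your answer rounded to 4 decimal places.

Answer: 1.8000

Derivation:
Step 0: x=[3.2000] v=[0.0000]
Step 1: x=[2.9984] v=[-0.6720]
Step 2: x=[2.6533] v=[-1.1505]
Step 3: x=[2.2640] v=[-1.2977]
Step 4: x=[1.9427] v=[-1.0711]
Step 5: x=[1.7819] v=[-0.5361]
Step 6: x=[1.8279] v=[0.1533]
First v>=0 after going negative at step 6, time=1.8000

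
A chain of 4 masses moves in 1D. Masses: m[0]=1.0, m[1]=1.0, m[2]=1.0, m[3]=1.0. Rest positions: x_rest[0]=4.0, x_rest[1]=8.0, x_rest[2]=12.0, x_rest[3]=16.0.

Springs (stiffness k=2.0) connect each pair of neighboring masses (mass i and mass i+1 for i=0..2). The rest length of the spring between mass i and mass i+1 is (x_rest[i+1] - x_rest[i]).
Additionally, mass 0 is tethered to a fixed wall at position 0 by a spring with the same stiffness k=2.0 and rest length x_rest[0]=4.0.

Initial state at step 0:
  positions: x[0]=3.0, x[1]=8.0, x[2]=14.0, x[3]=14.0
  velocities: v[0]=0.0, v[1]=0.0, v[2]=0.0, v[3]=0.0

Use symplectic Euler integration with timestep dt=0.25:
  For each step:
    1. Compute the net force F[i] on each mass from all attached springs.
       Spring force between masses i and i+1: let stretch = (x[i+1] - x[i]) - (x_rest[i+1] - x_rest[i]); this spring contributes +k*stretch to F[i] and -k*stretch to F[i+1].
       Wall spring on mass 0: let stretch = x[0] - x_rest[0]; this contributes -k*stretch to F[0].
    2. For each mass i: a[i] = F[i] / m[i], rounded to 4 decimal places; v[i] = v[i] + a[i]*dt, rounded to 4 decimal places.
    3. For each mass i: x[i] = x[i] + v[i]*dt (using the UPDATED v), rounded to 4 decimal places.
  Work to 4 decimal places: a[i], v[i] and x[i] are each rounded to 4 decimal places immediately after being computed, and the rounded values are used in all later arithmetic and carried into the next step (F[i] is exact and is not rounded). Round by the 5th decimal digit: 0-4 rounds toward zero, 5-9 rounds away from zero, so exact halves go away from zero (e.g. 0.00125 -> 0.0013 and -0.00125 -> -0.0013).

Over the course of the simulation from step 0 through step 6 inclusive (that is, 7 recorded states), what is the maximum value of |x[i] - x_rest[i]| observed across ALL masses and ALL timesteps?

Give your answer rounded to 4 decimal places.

Answer: 2.3660

Derivation:
Step 0: x=[3.0000 8.0000 14.0000 14.0000] v=[0.0000 0.0000 0.0000 0.0000]
Step 1: x=[3.2500 8.1250 13.2500 14.5000] v=[1.0000 0.5000 -3.0000 2.0000]
Step 2: x=[3.7031 8.2813 12.0156 15.3438] v=[1.8125 0.6250 -4.9375 3.3750]
Step 3: x=[4.2656 8.3321 10.7305 16.2715] v=[2.2501 0.2031 -5.1406 3.7109]
Step 4: x=[4.8033 8.1744 9.8382 17.0066] v=[2.1506 -0.6310 -3.5693 2.9404]
Step 5: x=[5.1619 7.8032 9.6340 17.3457] v=[1.4345 -1.4847 -0.8170 1.3562]
Step 6: x=[5.2055 7.3307 10.1649 17.2208] v=[0.1742 -1.8900 2.1235 -0.4997]
Max displacement = 2.3660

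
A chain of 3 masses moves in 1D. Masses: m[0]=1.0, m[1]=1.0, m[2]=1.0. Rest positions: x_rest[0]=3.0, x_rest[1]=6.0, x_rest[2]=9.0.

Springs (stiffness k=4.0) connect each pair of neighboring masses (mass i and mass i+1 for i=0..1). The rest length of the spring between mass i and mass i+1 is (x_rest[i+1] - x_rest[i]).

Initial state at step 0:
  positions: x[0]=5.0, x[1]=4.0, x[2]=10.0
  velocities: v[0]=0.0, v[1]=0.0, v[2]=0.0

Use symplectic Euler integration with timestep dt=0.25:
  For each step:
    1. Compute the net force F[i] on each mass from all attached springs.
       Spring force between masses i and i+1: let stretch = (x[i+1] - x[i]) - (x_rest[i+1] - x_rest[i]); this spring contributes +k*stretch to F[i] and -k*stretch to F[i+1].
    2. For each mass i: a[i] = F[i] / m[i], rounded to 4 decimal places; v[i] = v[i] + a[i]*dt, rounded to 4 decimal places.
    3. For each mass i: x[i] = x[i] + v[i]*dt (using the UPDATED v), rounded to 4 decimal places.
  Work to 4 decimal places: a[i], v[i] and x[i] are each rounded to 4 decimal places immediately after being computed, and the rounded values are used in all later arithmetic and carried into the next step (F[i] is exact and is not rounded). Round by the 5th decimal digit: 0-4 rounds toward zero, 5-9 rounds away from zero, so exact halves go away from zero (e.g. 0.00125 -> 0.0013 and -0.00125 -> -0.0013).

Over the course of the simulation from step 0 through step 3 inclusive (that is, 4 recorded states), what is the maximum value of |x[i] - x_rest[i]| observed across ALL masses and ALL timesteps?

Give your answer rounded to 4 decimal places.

Answer: 2.9219

Derivation:
Step 0: x=[5.0000 4.0000 10.0000] v=[0.0000 0.0000 0.0000]
Step 1: x=[4.0000 5.7500 9.2500] v=[-4.0000 7.0000 -3.0000]
Step 2: x=[2.6875 7.9375 8.3750] v=[-5.2500 8.7500 -3.5000]
Step 3: x=[1.9375 8.9219 8.1406] v=[-3.0000 3.9375 -0.9375]
Max displacement = 2.9219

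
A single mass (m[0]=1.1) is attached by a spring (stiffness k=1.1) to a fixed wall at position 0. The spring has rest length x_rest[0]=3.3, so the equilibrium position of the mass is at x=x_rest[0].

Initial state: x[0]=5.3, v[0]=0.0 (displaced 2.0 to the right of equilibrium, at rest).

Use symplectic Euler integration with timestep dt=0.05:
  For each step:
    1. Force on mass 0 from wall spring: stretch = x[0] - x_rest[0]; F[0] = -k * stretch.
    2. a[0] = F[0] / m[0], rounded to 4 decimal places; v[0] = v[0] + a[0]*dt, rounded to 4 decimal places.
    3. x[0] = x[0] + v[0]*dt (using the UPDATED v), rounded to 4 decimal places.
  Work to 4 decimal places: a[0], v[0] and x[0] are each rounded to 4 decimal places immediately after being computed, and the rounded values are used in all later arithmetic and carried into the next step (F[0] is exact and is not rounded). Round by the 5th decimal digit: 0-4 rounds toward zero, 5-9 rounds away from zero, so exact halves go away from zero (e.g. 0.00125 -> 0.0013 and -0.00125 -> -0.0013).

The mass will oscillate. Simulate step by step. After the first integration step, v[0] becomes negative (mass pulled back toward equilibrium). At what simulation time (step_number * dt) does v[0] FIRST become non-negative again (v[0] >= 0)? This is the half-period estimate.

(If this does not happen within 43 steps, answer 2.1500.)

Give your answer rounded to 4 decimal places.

Answer: 2.1500

Derivation:
Step 0: x=[5.3000] v=[0.0000]
Step 1: x=[5.2950] v=[-0.1000]
Step 2: x=[5.2850] v=[-0.1998]
Step 3: x=[5.2700] v=[-0.2991]
Step 4: x=[5.2501] v=[-0.3976]
Step 5: x=[5.2253] v=[-0.4951]
Step 6: x=[5.1957] v=[-0.5914]
Step 7: x=[5.1614] v=[-0.6862]
Step 8: x=[5.1224] v=[-0.7793]
Step 9: x=[5.0789] v=[-0.8704]
Step 10: x=[5.0309] v=[-0.9593]
Step 11: x=[4.9786] v=[-1.0458]
Step 12: x=[4.9221] v=[-1.1297]
Step 13: x=[4.8616] v=[-1.2108]
Step 14: x=[4.7972] v=[-1.2889]
Step 15: x=[4.7290] v=[-1.3638]
Step 16: x=[4.6572] v=[-1.4353]
Step 17: x=[4.5820] v=[-1.5032]
Step 18: x=[4.5036] v=[-1.5673]
Step 19: x=[4.4222] v=[-1.6275]
Step 20: x=[4.3380] v=[-1.6836]
Step 21: x=[4.2512] v=[-1.7355]
Step 22: x=[4.1620] v=[-1.7831]
Step 23: x=[4.0707] v=[-1.8262]
Step 24: x=[3.9775] v=[-1.8647]
Step 25: x=[3.8826] v=[-1.8986]
Step 26: x=[3.7862] v=[-1.9277]
Step 27: x=[3.6886] v=[-1.9520]
Step 28: x=[3.5900] v=[-1.9714]
Step 29: x=[3.4907] v=[-1.9859]
Step 30: x=[3.3909] v=[-1.9954]
Step 31: x=[3.2909] v=[-1.9999]
Step 32: x=[3.1909] v=[-1.9994]
Step 33: x=[3.0912] v=[-1.9939]
Step 34: x=[2.9920] v=[-1.9835]
Step 35: x=[2.8936] v=[-1.9681]
Step 36: x=[2.7962] v=[-1.9478]
Step 37: x=[2.7001] v=[-1.9226]
Step 38: x=[2.6055] v=[-1.8926]
Step 39: x=[2.5126] v=[-1.8579]
Step 40: x=[2.4217] v=[-1.8185]
Step 41: x=[2.3330] v=[-1.7746]
Step 42: x=[2.2467] v=[-1.7263]
Step 43: x=[2.1630] v=[-1.6736]
v[0] did not become non-negative within 43 steps; using fallback time=2.1500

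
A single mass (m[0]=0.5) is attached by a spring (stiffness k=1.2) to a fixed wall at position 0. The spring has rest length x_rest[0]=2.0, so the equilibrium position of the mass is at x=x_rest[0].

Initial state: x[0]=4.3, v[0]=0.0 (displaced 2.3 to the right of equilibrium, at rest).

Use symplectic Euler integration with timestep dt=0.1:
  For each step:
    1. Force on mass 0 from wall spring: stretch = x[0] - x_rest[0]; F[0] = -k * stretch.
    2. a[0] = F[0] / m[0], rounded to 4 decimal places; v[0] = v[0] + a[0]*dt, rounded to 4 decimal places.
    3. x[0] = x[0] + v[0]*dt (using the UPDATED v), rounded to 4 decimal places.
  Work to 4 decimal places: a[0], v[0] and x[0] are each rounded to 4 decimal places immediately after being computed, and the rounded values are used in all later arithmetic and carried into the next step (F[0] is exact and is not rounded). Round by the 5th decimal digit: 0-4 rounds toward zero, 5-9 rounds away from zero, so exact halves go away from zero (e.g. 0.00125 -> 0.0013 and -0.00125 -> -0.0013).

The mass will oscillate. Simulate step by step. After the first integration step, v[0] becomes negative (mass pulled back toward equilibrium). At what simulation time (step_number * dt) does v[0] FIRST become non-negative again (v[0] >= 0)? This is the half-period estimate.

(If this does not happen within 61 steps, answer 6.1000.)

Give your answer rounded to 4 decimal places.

Answer: 2.1000

Derivation:
Step 0: x=[4.3000] v=[0.0000]
Step 1: x=[4.2448] v=[-0.5520]
Step 2: x=[4.1357] v=[-1.0908]
Step 3: x=[3.9754] v=[-1.6034]
Step 4: x=[3.7677] v=[-2.0775]
Step 5: x=[3.5175] v=[-2.5018]
Step 6: x=[3.2309] v=[-2.8660]
Step 7: x=[2.9148] v=[-3.1614]
Step 8: x=[2.5767] v=[-3.3810]
Step 9: x=[2.2248] v=[-3.5194]
Step 10: x=[1.8675] v=[-3.5734]
Step 11: x=[1.5133] v=[-3.5416]
Step 12: x=[1.1708] v=[-3.4248]
Step 13: x=[0.8482] v=[-3.2258]
Step 14: x=[0.5533] v=[-2.9494]
Step 15: x=[0.2931] v=[-2.6022]
Step 16: x=[0.0739] v=[-2.1925]
Step 17: x=[-0.0991] v=[-1.7302]
Step 18: x=[-0.2217] v=[-1.2264]
Step 19: x=[-0.2910] v=[-0.6932]
Step 20: x=[-0.3053] v=[-0.1434]
Step 21: x=[-0.2643] v=[0.4099]
First v>=0 after going negative at step 21, time=2.1000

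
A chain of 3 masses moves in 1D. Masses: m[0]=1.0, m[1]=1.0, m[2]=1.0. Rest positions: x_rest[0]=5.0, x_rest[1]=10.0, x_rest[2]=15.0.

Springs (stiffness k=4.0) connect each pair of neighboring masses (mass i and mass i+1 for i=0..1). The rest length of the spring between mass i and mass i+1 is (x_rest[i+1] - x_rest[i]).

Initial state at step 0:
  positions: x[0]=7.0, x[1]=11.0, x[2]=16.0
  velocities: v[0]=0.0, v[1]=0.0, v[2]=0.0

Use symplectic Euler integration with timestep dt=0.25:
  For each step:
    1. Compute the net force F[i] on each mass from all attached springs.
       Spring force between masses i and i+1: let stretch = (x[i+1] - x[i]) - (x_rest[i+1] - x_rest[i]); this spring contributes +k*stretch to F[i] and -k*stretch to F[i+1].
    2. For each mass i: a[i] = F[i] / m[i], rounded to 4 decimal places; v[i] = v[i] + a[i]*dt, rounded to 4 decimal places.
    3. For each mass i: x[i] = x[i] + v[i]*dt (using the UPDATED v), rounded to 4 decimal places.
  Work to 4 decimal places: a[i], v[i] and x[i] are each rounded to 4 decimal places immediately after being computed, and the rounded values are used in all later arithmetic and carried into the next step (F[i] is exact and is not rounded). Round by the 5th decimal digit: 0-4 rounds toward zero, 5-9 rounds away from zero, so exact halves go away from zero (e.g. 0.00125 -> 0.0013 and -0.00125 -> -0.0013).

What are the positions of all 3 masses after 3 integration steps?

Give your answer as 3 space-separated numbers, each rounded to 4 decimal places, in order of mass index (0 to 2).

Step 0: x=[7.0000 11.0000 16.0000] v=[0.0000 0.0000 0.0000]
Step 1: x=[6.7500 11.2500 16.0000] v=[-1.0000 1.0000 0.0000]
Step 2: x=[6.3750 11.5625 16.0625] v=[-1.5000 1.2500 0.2500]
Step 3: x=[6.0469 11.7031 16.2500] v=[-1.3125 0.5625 0.7500]

Answer: 6.0469 11.7031 16.2500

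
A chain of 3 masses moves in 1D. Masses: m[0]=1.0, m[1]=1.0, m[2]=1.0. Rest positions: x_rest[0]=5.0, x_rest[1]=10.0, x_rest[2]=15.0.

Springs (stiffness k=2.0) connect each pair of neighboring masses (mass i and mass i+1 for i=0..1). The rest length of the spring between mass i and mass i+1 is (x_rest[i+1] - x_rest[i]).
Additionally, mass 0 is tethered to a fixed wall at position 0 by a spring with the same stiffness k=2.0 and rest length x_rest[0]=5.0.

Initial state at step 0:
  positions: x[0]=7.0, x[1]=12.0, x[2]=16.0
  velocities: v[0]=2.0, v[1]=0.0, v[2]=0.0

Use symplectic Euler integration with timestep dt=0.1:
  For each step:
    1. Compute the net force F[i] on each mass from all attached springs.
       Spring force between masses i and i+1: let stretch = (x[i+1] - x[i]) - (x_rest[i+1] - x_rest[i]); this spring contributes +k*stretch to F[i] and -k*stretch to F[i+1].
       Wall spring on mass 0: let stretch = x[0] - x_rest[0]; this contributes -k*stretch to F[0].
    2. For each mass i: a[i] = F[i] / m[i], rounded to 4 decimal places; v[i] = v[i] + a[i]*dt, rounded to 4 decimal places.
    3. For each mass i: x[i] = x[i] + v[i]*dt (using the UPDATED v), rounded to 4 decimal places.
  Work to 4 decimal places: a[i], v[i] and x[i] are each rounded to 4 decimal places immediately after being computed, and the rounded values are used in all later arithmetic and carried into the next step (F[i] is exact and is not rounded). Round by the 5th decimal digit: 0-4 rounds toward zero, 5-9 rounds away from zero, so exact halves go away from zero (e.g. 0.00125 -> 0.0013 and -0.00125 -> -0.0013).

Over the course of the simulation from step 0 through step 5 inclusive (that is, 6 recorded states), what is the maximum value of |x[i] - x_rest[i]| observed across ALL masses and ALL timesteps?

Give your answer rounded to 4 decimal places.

Answer: 2.3401

Derivation:
Step 0: x=[7.0000 12.0000 16.0000] v=[2.0000 0.0000 0.0000]
Step 1: x=[7.1600 11.9800 16.0200] v=[1.6000 -0.2000 0.2000]
Step 2: x=[7.2732 11.9444 16.0592] v=[1.1320 -0.3560 0.3920]
Step 3: x=[7.3344 11.8977 16.1161] v=[0.6116 -0.4673 0.5690]
Step 4: x=[7.3401 11.8441 16.1886] v=[0.0574 -0.5363 0.7253]
Step 5: x=[7.2891 11.7873 16.2742] v=[-0.5098 -0.5682 0.8564]
Max displacement = 2.3401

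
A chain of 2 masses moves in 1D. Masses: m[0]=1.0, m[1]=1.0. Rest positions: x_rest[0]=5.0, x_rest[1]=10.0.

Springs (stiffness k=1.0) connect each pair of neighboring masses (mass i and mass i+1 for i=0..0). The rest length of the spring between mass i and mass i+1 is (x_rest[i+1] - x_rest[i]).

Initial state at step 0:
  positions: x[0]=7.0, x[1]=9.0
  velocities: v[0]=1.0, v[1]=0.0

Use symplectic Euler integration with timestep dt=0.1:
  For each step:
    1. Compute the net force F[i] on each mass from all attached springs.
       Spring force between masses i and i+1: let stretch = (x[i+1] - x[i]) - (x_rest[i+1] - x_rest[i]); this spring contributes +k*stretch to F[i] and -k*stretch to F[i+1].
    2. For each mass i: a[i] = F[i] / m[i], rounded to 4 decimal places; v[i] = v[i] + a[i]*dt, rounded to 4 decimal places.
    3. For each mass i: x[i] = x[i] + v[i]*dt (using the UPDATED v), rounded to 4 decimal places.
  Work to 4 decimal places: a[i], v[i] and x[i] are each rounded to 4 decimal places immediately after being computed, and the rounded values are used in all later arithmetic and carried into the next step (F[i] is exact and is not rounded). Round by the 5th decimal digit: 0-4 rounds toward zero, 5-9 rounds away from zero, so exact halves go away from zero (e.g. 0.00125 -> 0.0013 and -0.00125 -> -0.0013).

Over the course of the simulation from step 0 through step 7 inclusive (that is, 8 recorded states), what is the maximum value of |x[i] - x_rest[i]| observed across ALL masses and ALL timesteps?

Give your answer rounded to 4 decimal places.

Answer: 2.1190

Derivation:
Step 0: x=[7.0000 9.0000] v=[1.0000 0.0000]
Step 1: x=[7.0700 9.0300] v=[0.7000 0.3000]
Step 2: x=[7.1096 9.0904] v=[0.3960 0.6040]
Step 3: x=[7.1190 9.1810] v=[0.0941 0.9059]
Step 4: x=[7.0990 9.3010] v=[-0.1997 1.1997]
Step 5: x=[7.0511 9.4490] v=[-0.4795 1.4795]
Step 6: x=[6.9771 9.6230] v=[-0.7397 1.7397]
Step 7: x=[6.8796 9.8205] v=[-0.9751 1.9751]
Max displacement = 2.1190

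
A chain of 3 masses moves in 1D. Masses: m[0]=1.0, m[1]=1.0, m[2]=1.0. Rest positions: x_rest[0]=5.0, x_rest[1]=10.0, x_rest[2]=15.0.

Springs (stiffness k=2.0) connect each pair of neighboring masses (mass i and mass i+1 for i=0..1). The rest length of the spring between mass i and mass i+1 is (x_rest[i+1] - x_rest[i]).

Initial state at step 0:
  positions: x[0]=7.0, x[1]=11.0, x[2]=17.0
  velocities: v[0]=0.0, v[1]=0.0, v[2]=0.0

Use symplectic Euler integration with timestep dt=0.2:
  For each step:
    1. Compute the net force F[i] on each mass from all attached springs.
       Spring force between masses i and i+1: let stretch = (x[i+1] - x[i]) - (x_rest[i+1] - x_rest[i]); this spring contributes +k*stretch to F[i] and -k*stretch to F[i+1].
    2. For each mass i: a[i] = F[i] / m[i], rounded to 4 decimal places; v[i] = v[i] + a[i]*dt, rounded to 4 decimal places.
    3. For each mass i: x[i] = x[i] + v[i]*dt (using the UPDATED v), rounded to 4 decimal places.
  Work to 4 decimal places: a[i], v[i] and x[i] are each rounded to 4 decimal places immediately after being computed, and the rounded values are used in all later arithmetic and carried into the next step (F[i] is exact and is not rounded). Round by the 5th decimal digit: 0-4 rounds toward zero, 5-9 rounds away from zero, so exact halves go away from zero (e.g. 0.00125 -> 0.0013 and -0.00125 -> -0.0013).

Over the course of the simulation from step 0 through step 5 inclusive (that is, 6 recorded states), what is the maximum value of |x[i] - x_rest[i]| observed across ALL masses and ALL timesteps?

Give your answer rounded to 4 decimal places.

Step 0: x=[7.0000 11.0000 17.0000] v=[0.0000 0.0000 0.0000]
Step 1: x=[6.9200 11.1600 16.9200] v=[-0.4000 0.8000 -0.4000]
Step 2: x=[6.7792 11.4416 16.7792] v=[-0.7040 1.4080 -0.7040]
Step 3: x=[6.6114 11.7772 16.6114] v=[-0.8390 1.6781 -0.8390]
Step 4: x=[6.4569 12.0863 16.4569] v=[-0.7727 1.5455 -0.7727]
Step 5: x=[6.3527 12.2947 16.3527] v=[-0.5209 1.0420 -0.5209]
Max displacement = 2.2947

Answer: 2.2947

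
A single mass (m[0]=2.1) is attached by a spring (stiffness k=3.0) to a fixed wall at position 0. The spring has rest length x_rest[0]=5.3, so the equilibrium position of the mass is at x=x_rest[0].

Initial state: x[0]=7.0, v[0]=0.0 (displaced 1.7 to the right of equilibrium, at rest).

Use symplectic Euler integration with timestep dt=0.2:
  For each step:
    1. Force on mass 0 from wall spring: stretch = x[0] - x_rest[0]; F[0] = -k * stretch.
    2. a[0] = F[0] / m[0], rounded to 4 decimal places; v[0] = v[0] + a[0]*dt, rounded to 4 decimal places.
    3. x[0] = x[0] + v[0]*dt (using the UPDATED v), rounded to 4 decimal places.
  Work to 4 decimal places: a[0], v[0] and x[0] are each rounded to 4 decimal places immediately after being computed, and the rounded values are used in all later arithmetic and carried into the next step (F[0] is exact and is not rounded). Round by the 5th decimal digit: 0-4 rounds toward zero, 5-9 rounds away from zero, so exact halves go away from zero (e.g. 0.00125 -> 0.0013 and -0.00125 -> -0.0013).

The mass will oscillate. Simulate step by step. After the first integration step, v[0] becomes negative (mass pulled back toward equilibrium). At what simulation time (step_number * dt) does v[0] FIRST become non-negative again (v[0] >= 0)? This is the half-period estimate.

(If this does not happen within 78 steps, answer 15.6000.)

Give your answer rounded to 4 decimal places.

Step 0: x=[7.0000] v=[0.0000]
Step 1: x=[6.9029] v=[-0.4857]
Step 2: x=[6.7142] v=[-0.9437]
Step 3: x=[6.4446] v=[-1.3478]
Step 4: x=[6.1096] v=[-1.6748]
Step 5: x=[5.7284] v=[-1.9061]
Step 6: x=[5.3227] v=[-2.0285]
Step 7: x=[4.9157] v=[-2.0350]
Step 8: x=[4.5307] v=[-1.9252]
Step 9: x=[4.1896] v=[-1.7054]
Step 10: x=[3.9120] v=[-1.3881]
Step 11: x=[3.7137] v=[-0.9915]
Step 12: x=[3.6060] v=[-0.5383]
Step 13: x=[3.5951] v=[-0.0543]
Step 14: x=[3.6817] v=[0.4328]
First v>=0 after going negative at step 14, time=2.8000

Answer: 2.8000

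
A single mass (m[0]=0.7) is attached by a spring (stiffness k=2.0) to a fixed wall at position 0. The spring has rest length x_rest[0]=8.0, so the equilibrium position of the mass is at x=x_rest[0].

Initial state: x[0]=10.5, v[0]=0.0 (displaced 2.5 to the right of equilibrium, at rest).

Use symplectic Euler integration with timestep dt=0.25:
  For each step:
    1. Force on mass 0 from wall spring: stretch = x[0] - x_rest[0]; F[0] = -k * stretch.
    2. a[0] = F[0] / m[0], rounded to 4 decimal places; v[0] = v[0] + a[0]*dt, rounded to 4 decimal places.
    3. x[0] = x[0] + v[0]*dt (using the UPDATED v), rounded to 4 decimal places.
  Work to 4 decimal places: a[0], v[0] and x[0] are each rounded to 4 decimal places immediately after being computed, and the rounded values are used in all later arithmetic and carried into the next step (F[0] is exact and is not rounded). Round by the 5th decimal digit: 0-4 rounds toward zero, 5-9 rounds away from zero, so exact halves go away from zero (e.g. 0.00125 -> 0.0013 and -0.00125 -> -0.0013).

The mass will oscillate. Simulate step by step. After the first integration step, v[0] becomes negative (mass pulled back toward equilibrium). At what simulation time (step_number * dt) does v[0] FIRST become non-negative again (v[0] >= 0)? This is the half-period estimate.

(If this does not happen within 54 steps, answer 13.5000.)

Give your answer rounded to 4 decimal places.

Step 0: x=[10.5000] v=[0.0000]
Step 1: x=[10.0536] v=[-1.7857]
Step 2: x=[9.2405] v=[-3.2526]
Step 3: x=[8.2058] v=[-4.1387]
Step 4: x=[7.1344] v=[-4.2857]
Step 5: x=[6.2176] v=[-3.6674]
Step 6: x=[5.6190] v=[-2.3943]
Step 7: x=[5.4456] v=[-0.6936]
Step 8: x=[5.7284] v=[1.1310]
First v>=0 after going negative at step 8, time=2.0000

Answer: 2.0000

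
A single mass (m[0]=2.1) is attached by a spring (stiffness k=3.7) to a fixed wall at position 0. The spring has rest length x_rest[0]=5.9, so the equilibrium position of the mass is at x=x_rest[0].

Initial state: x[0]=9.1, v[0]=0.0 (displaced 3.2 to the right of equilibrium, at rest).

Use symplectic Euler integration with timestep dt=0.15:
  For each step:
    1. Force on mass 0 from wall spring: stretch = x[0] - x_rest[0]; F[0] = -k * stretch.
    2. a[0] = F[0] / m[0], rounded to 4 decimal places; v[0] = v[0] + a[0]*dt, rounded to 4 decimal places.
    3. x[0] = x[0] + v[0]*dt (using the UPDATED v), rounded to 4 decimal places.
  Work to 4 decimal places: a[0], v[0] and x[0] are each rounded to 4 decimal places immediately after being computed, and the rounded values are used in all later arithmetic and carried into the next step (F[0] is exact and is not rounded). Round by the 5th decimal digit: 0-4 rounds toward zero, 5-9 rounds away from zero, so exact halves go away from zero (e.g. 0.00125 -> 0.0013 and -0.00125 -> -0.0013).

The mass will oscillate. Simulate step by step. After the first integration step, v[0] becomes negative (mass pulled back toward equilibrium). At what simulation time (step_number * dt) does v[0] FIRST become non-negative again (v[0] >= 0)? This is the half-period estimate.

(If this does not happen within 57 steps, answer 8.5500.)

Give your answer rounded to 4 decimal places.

Answer: 2.4000

Derivation:
Step 0: x=[9.1000] v=[0.0000]
Step 1: x=[8.9731] v=[-0.8457]
Step 2: x=[8.7244] v=[-1.6579]
Step 3: x=[8.3638] v=[-2.4043]
Step 4: x=[7.9055] v=[-3.0555]
Step 5: x=[7.3677] v=[-3.5855]
Step 6: x=[6.7717] v=[-3.9734]
Step 7: x=[6.1411] v=[-4.2038]
Step 8: x=[5.5010] v=[-4.2675]
Step 9: x=[4.8767] v=[-4.1621]
Step 10: x=[4.2929] v=[-3.8917]
Step 11: x=[3.7729] v=[-3.4670]
Step 12: x=[3.3372] v=[-2.9048]
Step 13: x=[3.0031] v=[-2.2275]
Step 14: x=[2.7838] v=[-1.4619]
Step 15: x=[2.6881] v=[-0.6383]
Step 16: x=[2.7197] v=[0.2106]
First v>=0 after going negative at step 16, time=2.4000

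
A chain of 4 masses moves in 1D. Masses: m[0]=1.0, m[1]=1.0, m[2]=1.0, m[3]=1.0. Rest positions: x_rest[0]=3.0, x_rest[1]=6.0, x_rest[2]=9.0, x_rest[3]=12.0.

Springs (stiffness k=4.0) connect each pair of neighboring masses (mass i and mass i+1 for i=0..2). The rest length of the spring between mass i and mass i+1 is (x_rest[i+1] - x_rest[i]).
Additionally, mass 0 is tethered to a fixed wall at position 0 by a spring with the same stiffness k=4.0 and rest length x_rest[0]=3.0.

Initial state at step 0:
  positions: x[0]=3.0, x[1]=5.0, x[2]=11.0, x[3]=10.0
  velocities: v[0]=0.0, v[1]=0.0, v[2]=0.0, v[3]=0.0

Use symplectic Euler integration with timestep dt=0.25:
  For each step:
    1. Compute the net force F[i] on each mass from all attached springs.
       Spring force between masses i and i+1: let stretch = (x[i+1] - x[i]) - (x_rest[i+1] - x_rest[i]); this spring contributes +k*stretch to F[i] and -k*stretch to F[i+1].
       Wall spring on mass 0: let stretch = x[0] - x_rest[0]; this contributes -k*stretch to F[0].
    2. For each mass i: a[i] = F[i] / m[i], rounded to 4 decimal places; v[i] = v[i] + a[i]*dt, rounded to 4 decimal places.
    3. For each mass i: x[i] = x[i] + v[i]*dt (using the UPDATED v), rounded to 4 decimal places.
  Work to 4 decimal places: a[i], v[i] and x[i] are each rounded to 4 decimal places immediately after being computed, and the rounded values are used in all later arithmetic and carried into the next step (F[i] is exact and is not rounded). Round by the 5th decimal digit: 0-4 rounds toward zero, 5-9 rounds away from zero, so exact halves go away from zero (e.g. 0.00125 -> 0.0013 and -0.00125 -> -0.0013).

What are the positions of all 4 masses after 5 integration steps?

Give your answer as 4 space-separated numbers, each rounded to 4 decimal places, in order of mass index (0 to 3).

Step 0: x=[3.0000 5.0000 11.0000 10.0000] v=[0.0000 0.0000 0.0000 0.0000]
Step 1: x=[2.7500 6.0000 9.2500 11.0000] v=[-1.0000 4.0000 -7.0000 4.0000]
Step 2: x=[2.6250 7.0000 7.1250 12.3125] v=[-0.5000 4.0000 -8.5000 5.2500]
Step 3: x=[2.9375 6.9375 6.2656 13.0781] v=[1.2500 -0.2500 -3.4375 3.0625]
Step 4: x=[3.5156 5.7070 7.2773 12.8906] v=[2.3125 -4.9219 4.0469 -0.7500]
Step 5: x=[3.7627 4.3213 9.2998 12.0498] v=[0.9883 -5.5430 8.0899 -3.3633]

Answer: 3.7627 4.3213 9.2998 12.0498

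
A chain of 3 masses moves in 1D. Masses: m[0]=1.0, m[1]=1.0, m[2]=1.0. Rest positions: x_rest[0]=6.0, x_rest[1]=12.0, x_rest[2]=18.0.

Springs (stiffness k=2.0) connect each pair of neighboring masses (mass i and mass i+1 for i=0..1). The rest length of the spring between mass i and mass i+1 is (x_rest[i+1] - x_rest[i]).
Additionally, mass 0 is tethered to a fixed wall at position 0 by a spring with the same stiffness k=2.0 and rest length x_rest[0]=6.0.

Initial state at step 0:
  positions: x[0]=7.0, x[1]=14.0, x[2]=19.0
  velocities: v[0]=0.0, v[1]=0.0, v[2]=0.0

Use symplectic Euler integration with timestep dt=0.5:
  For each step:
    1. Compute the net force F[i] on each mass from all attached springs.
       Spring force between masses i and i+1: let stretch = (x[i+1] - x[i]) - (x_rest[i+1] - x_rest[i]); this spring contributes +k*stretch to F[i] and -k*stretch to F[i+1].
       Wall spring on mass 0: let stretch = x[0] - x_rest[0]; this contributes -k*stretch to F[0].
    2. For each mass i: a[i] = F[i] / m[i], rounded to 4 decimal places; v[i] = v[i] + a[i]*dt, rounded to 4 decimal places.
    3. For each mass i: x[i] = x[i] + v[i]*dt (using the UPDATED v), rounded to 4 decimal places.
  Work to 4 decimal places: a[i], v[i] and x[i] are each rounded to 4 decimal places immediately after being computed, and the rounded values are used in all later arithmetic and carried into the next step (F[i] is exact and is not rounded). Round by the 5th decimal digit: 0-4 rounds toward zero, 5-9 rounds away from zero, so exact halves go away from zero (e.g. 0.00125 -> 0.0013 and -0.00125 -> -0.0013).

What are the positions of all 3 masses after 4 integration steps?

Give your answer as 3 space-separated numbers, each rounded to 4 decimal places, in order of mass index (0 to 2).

Answer: 5.3125 12.5625 18.3125

Derivation:
Step 0: x=[7.0000 14.0000 19.0000] v=[0.0000 0.0000 0.0000]
Step 1: x=[7.0000 13.0000 19.5000] v=[0.0000 -2.0000 1.0000]
Step 2: x=[6.5000 12.2500 19.7500] v=[-1.0000 -1.5000 0.5000]
Step 3: x=[5.6250 12.3750 19.2500] v=[-1.7500 0.2500 -1.0000]
Step 4: x=[5.3125 12.5625 18.3125] v=[-0.6250 0.3750 -1.8750]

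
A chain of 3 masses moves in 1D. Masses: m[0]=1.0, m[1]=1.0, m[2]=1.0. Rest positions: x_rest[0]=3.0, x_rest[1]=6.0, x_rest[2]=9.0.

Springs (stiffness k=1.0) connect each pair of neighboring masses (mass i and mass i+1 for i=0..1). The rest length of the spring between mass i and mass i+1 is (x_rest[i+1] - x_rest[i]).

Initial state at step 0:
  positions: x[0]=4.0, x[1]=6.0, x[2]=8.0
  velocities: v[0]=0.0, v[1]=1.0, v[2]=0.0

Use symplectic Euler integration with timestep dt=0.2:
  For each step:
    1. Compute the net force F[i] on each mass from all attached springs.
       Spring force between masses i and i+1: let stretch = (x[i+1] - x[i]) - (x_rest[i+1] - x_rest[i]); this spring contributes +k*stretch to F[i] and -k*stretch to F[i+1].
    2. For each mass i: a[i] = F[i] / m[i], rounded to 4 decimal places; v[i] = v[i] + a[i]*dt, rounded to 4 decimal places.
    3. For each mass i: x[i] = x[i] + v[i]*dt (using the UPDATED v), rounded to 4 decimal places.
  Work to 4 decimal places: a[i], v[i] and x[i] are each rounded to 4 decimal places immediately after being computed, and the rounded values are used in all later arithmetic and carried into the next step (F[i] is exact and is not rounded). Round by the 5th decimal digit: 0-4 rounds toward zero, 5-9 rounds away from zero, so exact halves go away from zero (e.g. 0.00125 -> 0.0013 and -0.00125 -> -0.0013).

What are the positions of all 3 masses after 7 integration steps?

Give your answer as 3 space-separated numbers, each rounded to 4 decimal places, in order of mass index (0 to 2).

Answer: 3.4087 6.7198 9.2715

Derivation:
Step 0: x=[4.0000 6.0000 8.0000] v=[0.0000 1.0000 0.0000]
Step 1: x=[3.9600 6.2000 8.0400] v=[-0.2000 1.0000 0.2000]
Step 2: x=[3.8896 6.3840 8.1264] v=[-0.3520 0.9200 0.4320]
Step 3: x=[3.7990 6.5379 8.2631] v=[-0.4531 0.7696 0.6835]
Step 4: x=[3.6979 6.6513 8.4508] v=[-0.5053 0.5669 0.9385]
Step 5: x=[3.5950 6.7185 8.6865] v=[-0.5146 0.3361 1.1786]
Step 6: x=[3.4970 6.7395 8.9635] v=[-0.4899 0.1050 1.3850]
Step 7: x=[3.4087 6.7198 9.2715] v=[-0.4414 -0.0987 1.5402]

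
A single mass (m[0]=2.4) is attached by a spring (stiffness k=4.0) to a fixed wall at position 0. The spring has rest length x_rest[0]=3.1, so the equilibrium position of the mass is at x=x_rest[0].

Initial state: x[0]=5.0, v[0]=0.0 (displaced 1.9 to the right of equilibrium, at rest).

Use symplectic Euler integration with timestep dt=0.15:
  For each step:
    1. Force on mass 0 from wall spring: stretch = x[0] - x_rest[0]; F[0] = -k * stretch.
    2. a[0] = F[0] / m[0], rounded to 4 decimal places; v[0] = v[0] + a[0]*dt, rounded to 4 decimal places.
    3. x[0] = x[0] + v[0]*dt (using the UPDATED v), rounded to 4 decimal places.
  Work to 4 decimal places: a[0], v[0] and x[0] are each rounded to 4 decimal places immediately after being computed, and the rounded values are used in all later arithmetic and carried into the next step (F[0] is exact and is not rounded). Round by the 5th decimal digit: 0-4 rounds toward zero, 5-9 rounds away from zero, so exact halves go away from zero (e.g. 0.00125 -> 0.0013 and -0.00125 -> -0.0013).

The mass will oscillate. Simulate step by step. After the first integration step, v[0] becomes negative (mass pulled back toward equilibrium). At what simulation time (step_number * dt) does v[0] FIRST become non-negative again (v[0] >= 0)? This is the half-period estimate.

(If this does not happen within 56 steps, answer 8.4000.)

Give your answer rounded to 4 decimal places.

Answer: 2.5500

Derivation:
Step 0: x=[5.0000] v=[0.0000]
Step 1: x=[4.9288] v=[-0.4750]
Step 2: x=[4.7890] v=[-0.9322]
Step 3: x=[4.5858] v=[-1.3545]
Step 4: x=[4.3269] v=[-1.7259]
Step 5: x=[4.0220] v=[-2.0326]
Step 6: x=[3.6825] v=[-2.2631]
Step 7: x=[3.3212] v=[-2.4087]
Step 8: x=[2.9516] v=[-2.4640]
Step 9: x=[2.5876] v=[-2.4269]
Step 10: x=[2.2428] v=[-2.2988]
Step 11: x=[1.9301] v=[-2.0845]
Step 12: x=[1.6613] v=[-1.7920]
Step 13: x=[1.4465] v=[-1.4323]
Step 14: x=[1.2937] v=[-1.0189]
Step 15: x=[1.2086] v=[-0.5673]
Step 16: x=[1.1944] v=[-0.0945]
Step 17: x=[1.2517] v=[0.3819]
First v>=0 after going negative at step 17, time=2.5500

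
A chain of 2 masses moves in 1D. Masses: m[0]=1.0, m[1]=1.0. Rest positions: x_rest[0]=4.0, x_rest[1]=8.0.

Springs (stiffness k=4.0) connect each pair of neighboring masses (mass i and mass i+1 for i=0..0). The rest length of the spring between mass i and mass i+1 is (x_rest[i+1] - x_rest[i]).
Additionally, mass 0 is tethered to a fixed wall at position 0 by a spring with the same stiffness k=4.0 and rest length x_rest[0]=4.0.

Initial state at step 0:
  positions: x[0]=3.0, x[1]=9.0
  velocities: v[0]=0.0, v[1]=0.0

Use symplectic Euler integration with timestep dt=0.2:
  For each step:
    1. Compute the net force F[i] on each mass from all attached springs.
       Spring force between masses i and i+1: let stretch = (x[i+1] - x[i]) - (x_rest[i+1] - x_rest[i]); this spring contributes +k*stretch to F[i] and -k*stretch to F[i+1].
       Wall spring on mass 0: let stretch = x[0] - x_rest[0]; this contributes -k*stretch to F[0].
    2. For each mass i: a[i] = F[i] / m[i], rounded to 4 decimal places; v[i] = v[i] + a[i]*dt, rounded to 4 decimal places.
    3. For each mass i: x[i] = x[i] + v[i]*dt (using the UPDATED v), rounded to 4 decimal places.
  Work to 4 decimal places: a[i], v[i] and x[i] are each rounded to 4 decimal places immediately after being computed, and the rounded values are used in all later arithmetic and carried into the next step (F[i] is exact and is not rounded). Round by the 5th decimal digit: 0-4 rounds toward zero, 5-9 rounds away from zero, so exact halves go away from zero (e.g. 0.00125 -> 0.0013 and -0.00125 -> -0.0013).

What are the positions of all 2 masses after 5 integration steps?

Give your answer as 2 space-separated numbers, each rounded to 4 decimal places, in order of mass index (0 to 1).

Answer: 5.1312 7.3803

Derivation:
Step 0: x=[3.0000 9.0000] v=[0.0000 0.0000]
Step 1: x=[3.4800 8.6800] v=[2.4000 -1.6000]
Step 2: x=[4.2352 8.1680] v=[3.7760 -2.5600]
Step 3: x=[4.9420 7.6668] v=[3.5341 -2.5062]
Step 4: x=[5.2941 7.3696] v=[1.7603 -1.4860]
Step 5: x=[5.1312 7.3803] v=[-0.8146 0.0536]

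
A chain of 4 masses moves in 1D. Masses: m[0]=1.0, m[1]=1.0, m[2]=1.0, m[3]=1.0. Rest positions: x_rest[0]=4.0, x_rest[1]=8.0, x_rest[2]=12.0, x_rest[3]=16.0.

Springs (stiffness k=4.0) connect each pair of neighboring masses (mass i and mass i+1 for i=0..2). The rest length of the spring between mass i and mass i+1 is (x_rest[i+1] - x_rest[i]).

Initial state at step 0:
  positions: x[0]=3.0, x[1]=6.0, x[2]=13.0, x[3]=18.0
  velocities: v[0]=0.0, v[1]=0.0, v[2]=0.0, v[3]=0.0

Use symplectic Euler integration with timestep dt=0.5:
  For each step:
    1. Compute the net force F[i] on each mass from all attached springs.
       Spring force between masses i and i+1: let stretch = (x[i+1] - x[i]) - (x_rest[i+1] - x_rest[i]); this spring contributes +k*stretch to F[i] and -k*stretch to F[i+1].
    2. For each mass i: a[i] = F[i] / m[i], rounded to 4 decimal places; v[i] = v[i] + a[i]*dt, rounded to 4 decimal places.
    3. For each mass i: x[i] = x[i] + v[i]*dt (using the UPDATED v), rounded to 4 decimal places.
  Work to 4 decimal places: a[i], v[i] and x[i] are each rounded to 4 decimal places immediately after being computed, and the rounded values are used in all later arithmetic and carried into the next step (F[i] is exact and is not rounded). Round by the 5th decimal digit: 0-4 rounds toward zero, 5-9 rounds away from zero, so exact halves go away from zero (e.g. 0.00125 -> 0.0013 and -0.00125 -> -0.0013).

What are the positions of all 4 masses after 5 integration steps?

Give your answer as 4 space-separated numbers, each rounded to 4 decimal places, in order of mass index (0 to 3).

Step 0: x=[3.0000 6.0000 13.0000 18.0000] v=[0.0000 0.0000 0.0000 0.0000]
Step 1: x=[2.0000 10.0000 11.0000 17.0000] v=[-2.0000 8.0000 -4.0000 -2.0000]
Step 2: x=[5.0000 7.0000 14.0000 14.0000] v=[6.0000 -6.0000 6.0000 -6.0000]
Step 3: x=[6.0000 9.0000 10.0000 15.0000] v=[2.0000 4.0000 -8.0000 2.0000]
Step 4: x=[6.0000 9.0000 10.0000 15.0000] v=[0.0000 0.0000 0.0000 0.0000]
Step 5: x=[5.0000 7.0000 14.0000 14.0000] v=[-2.0000 -4.0000 8.0000 -2.0000]

Answer: 5.0000 7.0000 14.0000 14.0000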